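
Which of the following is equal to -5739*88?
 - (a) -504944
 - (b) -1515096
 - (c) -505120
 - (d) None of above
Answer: d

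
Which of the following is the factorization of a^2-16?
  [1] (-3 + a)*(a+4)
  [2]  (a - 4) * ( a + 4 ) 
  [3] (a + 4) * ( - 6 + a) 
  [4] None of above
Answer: 2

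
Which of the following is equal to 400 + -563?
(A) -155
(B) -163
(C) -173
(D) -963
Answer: B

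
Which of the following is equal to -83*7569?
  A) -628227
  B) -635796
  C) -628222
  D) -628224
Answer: A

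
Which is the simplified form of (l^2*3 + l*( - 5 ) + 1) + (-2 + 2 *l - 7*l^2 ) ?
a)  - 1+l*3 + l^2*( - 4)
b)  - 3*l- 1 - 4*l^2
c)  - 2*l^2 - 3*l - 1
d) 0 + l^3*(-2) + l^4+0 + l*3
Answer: b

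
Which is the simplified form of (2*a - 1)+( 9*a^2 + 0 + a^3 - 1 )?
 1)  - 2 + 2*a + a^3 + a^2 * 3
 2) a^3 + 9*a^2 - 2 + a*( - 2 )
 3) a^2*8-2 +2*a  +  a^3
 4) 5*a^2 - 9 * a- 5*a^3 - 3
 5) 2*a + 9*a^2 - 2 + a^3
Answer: 5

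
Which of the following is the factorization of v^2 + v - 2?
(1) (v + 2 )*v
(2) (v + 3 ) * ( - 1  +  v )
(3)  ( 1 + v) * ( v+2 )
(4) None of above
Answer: 4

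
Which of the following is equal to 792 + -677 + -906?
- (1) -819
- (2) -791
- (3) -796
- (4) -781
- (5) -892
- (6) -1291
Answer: 2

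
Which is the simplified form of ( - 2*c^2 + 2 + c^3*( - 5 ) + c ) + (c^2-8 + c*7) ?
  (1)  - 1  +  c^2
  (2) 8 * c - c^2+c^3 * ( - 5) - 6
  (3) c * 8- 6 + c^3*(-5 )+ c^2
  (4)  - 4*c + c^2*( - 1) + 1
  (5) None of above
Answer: 2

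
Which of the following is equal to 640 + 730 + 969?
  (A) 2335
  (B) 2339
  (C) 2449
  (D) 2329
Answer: B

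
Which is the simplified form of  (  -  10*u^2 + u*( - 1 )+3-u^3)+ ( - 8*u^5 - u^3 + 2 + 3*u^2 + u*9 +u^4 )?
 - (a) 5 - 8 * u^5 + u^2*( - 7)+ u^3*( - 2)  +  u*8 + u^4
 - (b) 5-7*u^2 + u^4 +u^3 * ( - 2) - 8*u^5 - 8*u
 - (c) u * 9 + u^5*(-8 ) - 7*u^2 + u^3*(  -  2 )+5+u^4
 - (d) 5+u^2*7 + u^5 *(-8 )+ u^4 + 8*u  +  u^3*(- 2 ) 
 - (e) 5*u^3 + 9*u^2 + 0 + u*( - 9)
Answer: a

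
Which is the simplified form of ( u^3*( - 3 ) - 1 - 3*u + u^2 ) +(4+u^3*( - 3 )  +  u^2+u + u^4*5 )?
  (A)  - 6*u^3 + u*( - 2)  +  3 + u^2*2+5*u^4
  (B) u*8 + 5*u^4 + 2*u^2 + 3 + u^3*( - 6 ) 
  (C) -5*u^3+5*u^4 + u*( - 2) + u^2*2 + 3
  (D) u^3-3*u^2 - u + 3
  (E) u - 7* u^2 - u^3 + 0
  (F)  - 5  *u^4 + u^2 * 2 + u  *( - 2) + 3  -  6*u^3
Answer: A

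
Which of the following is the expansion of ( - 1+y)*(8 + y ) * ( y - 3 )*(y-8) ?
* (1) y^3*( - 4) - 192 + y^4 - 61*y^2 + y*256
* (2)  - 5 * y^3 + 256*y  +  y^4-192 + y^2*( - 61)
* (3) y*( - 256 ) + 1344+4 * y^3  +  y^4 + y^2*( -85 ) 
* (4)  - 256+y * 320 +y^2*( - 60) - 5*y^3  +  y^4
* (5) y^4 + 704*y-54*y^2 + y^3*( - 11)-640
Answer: 1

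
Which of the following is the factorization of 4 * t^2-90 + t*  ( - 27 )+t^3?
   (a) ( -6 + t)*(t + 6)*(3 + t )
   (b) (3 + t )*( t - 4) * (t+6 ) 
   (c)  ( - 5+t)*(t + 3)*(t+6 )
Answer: c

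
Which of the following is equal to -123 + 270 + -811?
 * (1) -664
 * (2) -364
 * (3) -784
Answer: 1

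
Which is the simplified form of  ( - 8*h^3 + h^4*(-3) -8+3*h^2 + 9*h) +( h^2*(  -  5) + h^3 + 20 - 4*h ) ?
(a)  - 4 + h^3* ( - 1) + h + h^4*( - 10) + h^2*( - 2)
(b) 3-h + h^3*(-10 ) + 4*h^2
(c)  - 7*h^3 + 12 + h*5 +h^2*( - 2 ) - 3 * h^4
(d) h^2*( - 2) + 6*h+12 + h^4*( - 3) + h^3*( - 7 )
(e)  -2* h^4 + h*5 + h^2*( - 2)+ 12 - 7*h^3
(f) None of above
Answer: c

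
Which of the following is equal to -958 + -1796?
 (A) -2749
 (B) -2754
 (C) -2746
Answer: B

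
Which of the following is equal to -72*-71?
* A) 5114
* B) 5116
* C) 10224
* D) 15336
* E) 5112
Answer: E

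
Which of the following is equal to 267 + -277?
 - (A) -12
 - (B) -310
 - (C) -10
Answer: C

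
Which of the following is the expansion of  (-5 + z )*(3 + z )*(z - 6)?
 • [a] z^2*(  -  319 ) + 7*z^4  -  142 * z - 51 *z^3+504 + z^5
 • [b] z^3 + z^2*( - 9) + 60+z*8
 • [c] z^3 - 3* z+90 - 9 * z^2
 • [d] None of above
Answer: d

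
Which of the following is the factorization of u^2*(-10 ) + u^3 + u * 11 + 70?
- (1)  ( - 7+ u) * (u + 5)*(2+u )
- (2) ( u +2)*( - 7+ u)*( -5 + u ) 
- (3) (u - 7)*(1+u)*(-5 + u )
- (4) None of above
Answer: 2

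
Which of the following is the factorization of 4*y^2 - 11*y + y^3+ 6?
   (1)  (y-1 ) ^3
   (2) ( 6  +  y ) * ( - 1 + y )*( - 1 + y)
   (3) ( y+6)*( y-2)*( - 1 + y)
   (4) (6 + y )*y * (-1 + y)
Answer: 2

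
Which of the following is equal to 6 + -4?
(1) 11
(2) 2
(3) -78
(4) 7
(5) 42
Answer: 2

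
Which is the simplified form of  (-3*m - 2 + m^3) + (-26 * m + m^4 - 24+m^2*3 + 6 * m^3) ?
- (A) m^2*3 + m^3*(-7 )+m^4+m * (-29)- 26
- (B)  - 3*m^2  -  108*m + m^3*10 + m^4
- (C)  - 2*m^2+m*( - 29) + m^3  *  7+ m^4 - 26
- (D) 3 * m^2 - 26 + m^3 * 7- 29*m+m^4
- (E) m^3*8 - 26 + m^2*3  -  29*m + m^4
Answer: D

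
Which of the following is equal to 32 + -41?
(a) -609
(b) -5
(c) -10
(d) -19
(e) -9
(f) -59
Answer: e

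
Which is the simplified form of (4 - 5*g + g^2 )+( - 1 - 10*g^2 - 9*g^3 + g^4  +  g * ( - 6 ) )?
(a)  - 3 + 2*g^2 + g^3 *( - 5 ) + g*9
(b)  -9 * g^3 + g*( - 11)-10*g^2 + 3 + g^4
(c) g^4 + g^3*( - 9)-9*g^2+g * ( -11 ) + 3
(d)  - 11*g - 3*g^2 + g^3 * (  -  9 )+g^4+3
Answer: c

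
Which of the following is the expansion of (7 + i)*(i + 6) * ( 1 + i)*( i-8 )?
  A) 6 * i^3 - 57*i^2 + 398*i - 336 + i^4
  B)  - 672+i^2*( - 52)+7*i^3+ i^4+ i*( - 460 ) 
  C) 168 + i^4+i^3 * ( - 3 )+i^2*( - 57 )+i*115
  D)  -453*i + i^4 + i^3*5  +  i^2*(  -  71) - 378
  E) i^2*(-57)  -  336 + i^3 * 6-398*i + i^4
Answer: E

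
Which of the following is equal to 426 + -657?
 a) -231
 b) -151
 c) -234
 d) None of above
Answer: a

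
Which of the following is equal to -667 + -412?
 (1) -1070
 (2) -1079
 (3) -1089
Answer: 2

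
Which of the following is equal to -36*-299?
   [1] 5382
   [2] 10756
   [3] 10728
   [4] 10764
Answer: 4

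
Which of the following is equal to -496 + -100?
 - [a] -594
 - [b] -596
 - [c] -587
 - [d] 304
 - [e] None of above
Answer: b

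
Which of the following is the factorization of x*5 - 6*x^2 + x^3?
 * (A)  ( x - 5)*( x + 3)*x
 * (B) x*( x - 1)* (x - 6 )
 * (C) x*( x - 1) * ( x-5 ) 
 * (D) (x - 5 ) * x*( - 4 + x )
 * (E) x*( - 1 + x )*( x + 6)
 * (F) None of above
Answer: C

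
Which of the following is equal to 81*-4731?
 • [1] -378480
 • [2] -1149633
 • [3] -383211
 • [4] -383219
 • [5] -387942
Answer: 3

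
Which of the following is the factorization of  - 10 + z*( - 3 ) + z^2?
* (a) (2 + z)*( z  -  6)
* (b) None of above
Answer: b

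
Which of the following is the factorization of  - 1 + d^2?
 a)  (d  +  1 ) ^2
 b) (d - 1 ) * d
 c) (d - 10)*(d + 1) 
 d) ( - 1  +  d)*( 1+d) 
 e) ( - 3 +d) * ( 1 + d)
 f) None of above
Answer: d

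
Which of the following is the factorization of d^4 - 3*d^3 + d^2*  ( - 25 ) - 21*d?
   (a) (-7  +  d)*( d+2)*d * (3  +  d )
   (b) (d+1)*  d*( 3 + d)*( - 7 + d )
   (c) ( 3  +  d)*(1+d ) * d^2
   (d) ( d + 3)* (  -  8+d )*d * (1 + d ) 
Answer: b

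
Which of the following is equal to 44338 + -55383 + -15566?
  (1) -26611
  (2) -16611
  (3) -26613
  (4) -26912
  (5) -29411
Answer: 1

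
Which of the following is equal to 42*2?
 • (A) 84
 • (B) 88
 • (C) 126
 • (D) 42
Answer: A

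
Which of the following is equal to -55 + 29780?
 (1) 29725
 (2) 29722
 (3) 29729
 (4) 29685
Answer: 1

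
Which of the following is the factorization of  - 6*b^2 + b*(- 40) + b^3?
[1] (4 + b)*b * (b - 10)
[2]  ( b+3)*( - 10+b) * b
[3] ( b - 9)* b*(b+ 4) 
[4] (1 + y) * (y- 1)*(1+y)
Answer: 1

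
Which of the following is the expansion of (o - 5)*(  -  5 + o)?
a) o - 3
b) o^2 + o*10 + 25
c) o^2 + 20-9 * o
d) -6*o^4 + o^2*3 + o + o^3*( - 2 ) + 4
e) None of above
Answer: e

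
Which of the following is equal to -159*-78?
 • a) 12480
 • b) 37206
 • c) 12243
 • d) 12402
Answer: d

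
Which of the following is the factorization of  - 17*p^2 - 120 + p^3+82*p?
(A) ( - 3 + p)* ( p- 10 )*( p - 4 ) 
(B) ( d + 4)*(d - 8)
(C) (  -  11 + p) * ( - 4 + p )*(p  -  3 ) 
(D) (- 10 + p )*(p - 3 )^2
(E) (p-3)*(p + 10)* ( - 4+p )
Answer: A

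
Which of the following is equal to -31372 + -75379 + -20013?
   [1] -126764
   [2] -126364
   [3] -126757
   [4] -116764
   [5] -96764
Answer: 1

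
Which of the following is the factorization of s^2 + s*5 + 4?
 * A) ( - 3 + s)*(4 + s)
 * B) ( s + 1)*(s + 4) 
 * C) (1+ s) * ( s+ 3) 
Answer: B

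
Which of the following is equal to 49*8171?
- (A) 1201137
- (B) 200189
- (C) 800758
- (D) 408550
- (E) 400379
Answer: E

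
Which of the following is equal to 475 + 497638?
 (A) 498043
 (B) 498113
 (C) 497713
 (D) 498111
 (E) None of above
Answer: B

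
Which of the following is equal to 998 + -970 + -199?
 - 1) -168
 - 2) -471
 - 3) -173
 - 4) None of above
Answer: 4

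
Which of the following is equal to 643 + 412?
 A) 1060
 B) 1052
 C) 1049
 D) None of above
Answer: D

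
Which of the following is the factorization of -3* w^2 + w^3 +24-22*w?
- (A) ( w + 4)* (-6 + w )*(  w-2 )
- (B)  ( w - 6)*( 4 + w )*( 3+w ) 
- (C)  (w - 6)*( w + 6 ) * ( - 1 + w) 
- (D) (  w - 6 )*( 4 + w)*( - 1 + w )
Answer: D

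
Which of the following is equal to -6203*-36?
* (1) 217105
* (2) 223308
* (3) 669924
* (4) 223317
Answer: 2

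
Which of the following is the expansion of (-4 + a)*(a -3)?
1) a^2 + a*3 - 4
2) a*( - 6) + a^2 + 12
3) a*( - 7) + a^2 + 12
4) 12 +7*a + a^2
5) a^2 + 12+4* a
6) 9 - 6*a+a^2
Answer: 3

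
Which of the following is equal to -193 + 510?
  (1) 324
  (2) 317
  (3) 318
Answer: 2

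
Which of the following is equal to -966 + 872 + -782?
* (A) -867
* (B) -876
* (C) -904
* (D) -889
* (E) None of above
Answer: B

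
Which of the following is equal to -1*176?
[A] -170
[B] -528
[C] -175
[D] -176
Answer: D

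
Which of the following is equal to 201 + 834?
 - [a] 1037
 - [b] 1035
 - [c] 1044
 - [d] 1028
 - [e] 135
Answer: b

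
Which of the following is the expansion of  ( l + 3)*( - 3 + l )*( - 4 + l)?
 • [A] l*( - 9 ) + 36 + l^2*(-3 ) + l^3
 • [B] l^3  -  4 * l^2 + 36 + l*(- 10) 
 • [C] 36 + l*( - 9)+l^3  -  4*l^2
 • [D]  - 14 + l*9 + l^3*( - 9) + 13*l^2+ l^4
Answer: C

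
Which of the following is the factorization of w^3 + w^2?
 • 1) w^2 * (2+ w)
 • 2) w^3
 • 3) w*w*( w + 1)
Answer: 3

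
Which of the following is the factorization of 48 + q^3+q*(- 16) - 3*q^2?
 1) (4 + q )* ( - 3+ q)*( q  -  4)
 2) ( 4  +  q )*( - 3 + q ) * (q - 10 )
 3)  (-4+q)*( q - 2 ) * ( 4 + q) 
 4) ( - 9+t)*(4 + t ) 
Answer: 1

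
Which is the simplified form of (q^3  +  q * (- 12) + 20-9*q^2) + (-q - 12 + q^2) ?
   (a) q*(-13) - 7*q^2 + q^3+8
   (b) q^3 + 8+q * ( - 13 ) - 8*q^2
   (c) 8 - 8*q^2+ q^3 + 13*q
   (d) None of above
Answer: b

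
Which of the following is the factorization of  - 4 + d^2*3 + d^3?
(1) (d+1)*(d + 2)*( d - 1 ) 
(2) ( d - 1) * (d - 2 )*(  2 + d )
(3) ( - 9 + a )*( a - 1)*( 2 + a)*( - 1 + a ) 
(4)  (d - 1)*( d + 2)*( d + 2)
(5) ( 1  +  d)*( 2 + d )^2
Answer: 4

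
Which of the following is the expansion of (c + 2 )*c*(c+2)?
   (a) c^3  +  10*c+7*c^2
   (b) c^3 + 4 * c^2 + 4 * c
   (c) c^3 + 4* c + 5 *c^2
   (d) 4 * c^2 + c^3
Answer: b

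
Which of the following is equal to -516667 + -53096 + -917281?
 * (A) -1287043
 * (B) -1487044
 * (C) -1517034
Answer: B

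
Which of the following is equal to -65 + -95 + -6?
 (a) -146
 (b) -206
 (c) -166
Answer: c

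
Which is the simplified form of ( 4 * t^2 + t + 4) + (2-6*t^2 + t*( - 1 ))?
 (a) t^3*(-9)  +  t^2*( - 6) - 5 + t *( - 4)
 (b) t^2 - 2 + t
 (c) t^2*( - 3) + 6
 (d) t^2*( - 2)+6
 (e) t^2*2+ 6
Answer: d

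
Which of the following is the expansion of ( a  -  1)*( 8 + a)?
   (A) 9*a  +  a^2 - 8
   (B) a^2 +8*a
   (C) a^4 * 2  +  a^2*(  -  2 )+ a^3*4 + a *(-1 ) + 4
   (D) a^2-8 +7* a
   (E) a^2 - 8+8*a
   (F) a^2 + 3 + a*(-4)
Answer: D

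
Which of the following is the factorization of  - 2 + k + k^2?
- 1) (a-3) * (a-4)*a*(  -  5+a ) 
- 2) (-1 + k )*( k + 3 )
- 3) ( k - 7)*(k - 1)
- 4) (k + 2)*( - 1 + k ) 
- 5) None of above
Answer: 4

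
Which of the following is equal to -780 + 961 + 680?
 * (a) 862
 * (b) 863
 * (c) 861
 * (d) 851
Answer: c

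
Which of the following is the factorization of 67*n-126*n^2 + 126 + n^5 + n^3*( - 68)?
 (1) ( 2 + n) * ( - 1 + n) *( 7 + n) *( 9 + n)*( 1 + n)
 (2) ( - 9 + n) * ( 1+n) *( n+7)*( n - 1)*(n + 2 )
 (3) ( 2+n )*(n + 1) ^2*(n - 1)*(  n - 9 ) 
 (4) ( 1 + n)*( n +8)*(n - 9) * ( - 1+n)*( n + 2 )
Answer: 2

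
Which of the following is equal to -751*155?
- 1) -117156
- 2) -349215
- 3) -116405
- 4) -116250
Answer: 3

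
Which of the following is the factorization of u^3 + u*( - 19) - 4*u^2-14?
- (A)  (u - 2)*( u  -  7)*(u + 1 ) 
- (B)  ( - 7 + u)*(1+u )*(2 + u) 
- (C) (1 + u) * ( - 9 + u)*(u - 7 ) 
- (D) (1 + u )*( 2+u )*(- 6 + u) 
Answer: B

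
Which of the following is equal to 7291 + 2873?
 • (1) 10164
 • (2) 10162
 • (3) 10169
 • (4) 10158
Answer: 1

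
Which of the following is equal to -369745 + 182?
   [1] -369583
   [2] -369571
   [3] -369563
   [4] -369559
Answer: 3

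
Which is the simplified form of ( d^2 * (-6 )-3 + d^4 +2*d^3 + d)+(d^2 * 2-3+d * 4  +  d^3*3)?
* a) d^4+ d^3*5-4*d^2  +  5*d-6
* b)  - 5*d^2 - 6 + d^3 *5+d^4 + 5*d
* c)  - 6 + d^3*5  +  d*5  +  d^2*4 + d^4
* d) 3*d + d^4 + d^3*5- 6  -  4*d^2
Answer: a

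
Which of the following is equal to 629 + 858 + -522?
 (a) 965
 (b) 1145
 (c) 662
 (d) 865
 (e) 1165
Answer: a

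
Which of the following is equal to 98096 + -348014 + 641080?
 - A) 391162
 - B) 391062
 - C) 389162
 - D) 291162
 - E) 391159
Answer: A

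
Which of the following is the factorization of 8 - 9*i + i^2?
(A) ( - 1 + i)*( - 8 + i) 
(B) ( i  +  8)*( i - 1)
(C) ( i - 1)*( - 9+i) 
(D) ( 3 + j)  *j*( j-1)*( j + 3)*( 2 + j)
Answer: A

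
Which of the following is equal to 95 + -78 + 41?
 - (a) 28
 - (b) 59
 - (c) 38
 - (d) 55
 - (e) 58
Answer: e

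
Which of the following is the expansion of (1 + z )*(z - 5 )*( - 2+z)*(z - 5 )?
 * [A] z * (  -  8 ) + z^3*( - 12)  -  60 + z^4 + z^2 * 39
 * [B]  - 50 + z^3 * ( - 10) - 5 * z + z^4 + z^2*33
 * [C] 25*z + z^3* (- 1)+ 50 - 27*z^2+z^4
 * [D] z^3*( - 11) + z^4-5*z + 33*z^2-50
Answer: D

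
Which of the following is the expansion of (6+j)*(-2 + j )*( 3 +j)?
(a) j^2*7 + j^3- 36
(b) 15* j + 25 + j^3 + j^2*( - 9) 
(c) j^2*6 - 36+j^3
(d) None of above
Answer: a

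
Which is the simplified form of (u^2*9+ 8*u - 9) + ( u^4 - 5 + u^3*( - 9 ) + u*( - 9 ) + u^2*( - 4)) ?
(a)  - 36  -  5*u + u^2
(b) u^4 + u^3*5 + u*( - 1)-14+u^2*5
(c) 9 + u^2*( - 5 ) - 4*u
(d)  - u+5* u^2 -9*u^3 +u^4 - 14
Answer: d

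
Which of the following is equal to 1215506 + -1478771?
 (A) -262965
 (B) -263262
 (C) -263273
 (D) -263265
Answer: D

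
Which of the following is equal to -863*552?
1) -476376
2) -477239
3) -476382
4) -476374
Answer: 1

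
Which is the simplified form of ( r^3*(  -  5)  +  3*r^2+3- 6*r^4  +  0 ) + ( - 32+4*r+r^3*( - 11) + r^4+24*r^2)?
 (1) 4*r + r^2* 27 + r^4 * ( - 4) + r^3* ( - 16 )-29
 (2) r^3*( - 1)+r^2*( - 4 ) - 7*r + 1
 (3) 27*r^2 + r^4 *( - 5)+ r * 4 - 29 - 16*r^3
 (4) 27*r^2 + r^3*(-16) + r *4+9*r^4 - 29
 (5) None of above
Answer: 3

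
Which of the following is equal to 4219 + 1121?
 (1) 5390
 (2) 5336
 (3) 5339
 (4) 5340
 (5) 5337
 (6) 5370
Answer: 4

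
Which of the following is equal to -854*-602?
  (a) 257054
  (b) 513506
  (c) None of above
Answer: c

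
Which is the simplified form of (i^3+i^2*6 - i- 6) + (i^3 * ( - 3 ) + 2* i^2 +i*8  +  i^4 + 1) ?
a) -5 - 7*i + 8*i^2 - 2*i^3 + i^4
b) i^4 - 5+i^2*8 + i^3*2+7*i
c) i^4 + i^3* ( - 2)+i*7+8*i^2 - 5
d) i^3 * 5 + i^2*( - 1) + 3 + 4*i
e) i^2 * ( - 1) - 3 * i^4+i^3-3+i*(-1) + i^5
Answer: c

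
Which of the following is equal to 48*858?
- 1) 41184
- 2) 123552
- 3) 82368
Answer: 1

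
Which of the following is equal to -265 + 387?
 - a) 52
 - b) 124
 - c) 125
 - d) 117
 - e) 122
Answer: e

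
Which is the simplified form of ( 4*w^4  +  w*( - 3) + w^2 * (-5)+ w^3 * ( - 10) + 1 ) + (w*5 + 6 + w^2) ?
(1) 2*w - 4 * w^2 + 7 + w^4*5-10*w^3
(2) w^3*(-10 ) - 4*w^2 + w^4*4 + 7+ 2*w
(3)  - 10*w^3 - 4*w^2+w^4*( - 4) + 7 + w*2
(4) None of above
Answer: 2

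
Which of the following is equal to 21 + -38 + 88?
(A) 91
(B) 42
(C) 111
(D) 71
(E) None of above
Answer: D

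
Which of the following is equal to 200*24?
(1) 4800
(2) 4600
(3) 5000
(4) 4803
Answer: 1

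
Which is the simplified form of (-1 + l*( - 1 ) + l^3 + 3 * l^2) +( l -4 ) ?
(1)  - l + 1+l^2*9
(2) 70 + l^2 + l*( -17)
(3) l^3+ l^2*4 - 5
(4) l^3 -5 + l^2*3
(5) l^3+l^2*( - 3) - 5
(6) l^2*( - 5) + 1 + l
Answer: 4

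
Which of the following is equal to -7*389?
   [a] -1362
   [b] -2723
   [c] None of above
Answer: b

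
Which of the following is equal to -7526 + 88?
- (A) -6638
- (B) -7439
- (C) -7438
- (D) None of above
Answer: C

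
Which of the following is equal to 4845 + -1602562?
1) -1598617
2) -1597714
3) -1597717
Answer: 3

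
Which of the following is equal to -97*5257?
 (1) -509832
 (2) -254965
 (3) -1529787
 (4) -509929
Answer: 4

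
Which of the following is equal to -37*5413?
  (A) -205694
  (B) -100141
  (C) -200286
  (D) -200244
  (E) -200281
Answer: E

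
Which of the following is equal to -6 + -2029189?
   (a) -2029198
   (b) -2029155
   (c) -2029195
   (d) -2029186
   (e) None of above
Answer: c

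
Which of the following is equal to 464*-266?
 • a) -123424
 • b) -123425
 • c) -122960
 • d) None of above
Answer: a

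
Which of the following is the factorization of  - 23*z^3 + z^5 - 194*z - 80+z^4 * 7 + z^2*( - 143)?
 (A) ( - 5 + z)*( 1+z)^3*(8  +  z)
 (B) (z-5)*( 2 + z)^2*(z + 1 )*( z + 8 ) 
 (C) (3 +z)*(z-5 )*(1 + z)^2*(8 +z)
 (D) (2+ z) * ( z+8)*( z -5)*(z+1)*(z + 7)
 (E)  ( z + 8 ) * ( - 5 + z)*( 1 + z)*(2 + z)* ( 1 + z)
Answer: E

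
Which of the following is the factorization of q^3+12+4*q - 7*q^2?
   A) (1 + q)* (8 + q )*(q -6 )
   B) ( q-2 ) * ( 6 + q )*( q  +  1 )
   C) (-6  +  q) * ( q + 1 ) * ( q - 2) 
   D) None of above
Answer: C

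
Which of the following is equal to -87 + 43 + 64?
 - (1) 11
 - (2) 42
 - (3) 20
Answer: 3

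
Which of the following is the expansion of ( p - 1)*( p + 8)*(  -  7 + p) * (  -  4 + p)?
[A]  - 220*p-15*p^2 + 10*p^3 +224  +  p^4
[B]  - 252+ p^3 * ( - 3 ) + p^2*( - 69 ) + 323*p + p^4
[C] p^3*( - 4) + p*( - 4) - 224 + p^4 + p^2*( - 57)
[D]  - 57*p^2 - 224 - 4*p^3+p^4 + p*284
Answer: D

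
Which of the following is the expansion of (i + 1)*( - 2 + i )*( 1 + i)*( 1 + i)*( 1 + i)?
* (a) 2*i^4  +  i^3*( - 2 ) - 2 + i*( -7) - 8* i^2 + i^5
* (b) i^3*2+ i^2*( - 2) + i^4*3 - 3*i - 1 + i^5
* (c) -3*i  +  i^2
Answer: a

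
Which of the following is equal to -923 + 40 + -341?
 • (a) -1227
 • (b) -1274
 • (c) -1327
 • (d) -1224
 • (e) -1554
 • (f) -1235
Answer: d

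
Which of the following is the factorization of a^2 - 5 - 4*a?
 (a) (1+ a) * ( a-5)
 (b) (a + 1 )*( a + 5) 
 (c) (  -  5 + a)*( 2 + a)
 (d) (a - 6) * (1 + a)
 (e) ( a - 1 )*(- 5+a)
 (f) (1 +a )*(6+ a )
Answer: a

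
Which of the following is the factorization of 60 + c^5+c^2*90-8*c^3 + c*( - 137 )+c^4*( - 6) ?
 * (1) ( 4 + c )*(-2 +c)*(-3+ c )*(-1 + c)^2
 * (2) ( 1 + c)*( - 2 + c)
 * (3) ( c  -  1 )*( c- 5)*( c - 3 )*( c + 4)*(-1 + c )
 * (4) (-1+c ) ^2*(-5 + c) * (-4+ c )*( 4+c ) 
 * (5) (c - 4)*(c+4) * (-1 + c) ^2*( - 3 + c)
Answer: 3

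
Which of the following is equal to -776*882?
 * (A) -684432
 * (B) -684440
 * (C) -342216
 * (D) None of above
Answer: A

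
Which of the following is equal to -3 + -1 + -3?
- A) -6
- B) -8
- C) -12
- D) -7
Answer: D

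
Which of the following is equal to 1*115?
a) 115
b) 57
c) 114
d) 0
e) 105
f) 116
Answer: a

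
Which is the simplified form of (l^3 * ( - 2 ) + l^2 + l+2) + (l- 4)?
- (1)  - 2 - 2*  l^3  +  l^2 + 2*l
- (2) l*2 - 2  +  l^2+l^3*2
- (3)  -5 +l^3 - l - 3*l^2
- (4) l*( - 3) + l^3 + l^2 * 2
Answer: 1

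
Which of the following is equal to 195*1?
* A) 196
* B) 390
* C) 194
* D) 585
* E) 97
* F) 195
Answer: F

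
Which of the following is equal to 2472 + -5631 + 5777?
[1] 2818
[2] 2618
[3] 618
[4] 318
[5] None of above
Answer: 2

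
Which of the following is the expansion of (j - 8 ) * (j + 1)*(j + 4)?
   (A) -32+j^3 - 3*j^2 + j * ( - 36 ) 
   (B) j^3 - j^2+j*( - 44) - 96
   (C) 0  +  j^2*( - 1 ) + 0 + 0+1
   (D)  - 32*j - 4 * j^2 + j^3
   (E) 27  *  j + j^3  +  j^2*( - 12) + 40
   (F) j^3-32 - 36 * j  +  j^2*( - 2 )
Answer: A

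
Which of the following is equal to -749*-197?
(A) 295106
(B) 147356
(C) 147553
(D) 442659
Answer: C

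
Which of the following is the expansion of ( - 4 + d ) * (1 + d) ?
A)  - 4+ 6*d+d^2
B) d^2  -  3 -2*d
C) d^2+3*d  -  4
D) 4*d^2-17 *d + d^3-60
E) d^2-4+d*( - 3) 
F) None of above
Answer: E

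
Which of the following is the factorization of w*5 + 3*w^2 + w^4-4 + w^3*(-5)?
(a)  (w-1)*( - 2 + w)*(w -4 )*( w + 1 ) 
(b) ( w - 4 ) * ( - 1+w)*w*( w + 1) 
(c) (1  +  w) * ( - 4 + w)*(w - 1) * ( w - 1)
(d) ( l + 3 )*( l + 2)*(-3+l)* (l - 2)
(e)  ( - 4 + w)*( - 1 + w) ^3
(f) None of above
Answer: c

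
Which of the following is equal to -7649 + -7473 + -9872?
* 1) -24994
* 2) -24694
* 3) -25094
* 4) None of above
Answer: 1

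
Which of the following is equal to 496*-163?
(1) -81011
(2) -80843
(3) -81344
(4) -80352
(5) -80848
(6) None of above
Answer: 5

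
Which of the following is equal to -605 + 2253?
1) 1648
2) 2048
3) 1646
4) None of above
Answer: 1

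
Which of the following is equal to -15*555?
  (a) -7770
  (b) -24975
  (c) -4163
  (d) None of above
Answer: d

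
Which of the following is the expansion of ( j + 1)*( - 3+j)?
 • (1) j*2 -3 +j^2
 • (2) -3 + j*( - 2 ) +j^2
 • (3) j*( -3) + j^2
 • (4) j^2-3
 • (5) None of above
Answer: 2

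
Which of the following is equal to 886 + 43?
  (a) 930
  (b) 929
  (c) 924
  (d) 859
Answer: b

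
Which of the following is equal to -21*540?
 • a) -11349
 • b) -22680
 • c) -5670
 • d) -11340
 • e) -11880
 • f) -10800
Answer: d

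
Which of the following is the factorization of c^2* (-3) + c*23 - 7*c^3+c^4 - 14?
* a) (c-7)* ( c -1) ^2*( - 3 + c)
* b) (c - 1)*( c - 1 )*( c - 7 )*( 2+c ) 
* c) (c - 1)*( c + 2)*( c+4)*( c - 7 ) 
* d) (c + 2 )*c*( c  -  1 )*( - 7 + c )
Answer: b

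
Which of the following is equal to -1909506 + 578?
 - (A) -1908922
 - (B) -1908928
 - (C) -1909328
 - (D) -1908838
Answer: B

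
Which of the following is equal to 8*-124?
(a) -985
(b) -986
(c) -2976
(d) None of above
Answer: d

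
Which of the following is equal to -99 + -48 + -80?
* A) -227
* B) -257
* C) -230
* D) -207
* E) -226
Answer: A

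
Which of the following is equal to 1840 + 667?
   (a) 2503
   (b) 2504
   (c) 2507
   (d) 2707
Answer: c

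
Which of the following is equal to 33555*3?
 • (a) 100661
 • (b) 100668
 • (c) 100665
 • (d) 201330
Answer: c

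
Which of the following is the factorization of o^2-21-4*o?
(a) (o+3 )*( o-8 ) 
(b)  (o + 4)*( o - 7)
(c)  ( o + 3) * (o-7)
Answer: c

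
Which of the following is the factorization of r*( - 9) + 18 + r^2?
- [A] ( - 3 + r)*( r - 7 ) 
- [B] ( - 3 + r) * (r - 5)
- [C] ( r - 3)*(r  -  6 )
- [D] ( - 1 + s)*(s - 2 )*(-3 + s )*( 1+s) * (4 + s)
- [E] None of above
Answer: C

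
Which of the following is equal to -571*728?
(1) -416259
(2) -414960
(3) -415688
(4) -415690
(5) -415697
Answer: 3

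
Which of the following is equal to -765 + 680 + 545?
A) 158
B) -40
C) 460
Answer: C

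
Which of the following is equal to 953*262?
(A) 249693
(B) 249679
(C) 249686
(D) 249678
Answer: C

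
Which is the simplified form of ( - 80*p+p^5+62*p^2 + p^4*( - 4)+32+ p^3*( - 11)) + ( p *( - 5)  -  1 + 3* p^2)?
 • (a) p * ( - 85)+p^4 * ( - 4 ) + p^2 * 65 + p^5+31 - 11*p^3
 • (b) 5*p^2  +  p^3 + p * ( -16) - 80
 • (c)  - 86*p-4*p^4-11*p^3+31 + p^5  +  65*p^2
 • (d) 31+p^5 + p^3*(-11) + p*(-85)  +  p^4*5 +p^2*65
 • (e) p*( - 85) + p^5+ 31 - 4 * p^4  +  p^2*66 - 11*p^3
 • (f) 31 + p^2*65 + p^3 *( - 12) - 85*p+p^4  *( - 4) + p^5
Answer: a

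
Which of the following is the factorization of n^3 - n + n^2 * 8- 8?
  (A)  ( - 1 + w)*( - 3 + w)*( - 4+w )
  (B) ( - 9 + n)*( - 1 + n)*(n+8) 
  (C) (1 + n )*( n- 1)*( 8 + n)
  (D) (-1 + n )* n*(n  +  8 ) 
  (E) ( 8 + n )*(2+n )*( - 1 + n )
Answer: C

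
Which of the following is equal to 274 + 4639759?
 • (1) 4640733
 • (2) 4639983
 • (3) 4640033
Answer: 3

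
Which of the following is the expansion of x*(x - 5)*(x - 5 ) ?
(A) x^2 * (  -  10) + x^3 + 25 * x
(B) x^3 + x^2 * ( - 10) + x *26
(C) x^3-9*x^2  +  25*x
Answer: A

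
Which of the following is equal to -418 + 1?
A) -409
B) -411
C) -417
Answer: C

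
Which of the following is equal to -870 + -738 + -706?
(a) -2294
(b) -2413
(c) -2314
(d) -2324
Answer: c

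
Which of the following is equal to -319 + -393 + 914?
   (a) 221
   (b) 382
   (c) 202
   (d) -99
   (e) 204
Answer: c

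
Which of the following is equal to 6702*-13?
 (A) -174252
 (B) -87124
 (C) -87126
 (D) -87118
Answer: C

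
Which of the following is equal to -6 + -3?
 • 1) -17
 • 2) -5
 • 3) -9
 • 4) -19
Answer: 3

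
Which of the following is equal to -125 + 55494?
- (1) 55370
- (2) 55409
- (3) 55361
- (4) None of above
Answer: 4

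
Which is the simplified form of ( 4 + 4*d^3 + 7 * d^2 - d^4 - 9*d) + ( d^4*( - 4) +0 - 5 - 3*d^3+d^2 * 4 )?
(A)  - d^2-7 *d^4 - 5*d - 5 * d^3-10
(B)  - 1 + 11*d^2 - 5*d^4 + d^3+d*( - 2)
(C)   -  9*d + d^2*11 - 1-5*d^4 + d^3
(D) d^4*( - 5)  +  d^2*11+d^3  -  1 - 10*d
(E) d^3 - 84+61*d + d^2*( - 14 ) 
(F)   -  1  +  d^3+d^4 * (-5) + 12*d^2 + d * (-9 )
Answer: C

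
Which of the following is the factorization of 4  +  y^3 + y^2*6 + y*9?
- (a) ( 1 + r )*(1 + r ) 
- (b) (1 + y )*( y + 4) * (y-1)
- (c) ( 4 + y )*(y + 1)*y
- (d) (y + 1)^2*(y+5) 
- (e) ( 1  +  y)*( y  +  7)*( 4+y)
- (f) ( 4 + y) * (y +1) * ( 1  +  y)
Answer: f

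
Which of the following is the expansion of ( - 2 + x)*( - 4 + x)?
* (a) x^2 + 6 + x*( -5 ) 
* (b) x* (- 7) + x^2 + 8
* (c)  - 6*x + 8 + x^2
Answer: c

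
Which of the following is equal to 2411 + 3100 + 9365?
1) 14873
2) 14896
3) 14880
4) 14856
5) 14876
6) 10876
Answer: 5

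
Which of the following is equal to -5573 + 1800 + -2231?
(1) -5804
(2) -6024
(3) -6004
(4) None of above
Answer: 3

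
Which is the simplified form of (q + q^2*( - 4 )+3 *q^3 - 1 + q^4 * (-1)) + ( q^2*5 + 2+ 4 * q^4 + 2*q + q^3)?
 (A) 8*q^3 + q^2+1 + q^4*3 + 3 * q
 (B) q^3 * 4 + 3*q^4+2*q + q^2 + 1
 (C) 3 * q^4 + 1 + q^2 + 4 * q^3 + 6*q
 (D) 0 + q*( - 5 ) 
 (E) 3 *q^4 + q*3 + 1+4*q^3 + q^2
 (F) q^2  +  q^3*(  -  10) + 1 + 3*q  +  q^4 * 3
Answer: E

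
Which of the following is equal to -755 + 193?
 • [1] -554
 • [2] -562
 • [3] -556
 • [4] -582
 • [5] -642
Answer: 2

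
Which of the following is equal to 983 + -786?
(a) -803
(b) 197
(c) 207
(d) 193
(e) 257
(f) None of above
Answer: b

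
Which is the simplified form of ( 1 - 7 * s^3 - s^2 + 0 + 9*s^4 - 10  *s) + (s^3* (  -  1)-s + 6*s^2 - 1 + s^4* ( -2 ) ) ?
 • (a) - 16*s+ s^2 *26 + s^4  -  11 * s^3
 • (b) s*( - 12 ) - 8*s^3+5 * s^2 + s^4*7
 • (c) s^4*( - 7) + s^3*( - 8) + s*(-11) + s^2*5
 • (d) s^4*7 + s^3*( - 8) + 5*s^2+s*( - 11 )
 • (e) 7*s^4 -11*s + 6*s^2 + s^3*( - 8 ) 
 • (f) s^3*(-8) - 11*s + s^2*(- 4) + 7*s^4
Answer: d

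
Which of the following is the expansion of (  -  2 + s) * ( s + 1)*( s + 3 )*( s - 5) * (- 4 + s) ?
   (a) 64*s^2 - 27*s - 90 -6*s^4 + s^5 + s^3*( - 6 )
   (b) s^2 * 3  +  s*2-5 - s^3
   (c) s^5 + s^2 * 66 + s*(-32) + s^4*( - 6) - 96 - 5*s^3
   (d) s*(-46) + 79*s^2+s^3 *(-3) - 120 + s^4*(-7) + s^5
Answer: d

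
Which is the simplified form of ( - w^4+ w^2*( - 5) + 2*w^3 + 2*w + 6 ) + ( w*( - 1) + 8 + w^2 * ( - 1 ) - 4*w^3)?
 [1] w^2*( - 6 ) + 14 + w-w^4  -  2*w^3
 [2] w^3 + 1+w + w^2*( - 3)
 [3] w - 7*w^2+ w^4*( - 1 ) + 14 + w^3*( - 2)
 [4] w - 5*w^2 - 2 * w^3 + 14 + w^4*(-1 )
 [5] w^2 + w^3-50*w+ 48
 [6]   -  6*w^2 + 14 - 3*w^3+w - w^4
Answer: 1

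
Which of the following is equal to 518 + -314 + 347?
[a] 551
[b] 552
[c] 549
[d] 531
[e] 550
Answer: a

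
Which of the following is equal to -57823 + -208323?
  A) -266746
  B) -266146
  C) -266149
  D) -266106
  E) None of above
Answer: B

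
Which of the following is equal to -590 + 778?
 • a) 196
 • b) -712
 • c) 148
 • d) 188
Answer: d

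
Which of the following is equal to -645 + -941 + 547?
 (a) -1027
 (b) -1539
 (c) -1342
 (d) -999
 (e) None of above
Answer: e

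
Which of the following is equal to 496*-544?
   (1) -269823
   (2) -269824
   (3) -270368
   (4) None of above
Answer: 2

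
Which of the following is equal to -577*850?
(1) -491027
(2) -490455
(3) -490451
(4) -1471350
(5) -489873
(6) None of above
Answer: 6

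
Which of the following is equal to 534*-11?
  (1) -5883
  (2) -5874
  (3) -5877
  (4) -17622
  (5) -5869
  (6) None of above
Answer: 2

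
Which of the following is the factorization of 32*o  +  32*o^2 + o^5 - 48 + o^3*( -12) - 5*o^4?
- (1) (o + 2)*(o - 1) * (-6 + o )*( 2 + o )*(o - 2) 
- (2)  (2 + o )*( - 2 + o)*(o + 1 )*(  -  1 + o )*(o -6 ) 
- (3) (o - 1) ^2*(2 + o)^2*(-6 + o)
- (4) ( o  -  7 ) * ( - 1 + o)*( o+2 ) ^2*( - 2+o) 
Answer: 1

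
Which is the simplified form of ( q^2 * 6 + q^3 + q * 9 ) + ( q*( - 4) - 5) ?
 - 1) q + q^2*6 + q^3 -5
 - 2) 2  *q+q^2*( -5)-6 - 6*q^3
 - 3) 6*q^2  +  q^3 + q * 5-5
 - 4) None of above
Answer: 3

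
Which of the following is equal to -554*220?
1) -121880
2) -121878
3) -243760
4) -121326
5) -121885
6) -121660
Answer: 1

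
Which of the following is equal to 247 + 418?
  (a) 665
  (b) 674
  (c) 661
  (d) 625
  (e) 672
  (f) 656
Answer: a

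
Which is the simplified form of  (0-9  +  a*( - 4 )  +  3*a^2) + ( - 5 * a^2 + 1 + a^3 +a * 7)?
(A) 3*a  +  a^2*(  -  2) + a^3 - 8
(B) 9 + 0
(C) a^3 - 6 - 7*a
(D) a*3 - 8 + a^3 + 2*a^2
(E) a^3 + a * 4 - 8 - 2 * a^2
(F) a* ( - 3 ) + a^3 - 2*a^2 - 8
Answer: A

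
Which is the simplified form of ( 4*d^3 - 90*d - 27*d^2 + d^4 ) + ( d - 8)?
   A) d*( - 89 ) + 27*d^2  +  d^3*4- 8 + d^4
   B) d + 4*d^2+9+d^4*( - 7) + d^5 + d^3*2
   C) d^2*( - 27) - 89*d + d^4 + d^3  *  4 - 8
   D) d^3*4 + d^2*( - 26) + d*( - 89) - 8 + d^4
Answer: C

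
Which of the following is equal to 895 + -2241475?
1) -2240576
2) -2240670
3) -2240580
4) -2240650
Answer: 3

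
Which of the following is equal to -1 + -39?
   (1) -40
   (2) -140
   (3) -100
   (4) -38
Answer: 1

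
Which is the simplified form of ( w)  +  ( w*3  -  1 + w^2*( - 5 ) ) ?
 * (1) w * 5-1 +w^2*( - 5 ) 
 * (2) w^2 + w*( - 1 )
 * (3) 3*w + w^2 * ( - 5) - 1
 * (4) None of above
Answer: 4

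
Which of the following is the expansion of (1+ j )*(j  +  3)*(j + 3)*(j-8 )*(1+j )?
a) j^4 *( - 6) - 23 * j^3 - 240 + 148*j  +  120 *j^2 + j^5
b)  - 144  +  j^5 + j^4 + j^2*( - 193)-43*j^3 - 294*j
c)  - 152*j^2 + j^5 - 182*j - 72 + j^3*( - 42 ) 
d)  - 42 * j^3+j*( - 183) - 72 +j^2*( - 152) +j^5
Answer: d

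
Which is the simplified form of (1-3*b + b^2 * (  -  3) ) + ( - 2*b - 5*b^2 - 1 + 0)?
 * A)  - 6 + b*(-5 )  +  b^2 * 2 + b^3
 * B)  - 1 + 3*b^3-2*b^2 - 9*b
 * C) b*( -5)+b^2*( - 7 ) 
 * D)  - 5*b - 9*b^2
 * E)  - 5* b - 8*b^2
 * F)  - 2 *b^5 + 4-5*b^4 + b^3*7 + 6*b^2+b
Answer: E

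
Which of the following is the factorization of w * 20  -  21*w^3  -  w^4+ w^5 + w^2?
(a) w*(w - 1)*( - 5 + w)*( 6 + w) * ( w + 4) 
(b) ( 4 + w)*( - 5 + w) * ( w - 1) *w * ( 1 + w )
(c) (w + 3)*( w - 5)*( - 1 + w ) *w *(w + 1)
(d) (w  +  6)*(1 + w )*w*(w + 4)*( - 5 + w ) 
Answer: b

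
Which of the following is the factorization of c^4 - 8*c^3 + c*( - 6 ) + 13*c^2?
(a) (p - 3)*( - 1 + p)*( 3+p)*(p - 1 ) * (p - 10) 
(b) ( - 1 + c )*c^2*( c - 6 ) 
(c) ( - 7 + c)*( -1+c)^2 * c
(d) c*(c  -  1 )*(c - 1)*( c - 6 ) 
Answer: d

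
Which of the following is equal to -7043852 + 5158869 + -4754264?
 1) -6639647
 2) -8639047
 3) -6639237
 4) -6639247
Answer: 4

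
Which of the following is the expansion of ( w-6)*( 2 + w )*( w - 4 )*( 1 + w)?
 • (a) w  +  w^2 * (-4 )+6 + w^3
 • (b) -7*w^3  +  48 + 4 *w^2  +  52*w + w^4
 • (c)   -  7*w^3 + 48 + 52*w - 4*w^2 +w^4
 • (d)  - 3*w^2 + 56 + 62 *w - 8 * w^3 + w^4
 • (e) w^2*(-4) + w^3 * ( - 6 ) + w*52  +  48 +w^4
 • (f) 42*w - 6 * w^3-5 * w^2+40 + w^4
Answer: c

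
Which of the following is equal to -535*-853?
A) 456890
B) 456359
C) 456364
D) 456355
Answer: D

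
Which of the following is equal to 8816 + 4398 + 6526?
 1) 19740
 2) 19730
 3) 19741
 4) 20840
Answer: 1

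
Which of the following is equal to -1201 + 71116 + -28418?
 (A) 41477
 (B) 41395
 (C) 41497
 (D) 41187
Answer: C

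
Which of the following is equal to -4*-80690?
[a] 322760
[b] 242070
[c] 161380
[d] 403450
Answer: a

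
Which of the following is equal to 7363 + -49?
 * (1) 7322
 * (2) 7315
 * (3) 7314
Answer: 3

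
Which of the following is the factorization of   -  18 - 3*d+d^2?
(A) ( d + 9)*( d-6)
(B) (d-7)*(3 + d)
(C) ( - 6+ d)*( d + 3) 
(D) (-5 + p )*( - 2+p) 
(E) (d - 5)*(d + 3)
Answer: C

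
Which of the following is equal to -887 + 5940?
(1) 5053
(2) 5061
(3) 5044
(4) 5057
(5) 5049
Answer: 1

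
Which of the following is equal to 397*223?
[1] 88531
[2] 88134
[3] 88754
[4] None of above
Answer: 1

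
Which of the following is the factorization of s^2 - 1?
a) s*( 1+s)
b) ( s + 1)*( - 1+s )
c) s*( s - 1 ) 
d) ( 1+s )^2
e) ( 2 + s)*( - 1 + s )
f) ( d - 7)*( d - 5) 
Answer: b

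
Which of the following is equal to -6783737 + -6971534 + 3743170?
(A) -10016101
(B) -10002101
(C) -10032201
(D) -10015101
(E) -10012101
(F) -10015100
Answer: E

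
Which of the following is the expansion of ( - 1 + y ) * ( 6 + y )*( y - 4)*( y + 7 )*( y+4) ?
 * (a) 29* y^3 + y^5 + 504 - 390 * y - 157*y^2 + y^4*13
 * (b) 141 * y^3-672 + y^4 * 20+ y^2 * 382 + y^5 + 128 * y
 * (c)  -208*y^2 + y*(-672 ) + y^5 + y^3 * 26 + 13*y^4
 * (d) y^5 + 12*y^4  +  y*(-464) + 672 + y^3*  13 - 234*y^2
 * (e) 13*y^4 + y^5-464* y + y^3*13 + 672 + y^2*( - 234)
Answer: d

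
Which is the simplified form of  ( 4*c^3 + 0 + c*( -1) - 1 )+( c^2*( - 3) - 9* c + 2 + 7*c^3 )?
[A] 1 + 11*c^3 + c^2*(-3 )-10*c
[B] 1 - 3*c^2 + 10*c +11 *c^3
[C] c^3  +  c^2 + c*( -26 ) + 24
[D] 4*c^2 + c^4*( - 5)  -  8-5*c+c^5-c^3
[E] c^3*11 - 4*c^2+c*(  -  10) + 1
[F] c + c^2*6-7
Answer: A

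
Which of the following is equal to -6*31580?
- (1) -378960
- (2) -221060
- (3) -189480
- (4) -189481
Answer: 3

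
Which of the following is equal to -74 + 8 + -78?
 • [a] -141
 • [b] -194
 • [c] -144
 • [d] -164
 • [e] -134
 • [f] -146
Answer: c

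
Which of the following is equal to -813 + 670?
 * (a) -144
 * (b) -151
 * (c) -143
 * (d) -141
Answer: c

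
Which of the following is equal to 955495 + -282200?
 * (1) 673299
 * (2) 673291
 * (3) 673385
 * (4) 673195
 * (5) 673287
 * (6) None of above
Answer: 6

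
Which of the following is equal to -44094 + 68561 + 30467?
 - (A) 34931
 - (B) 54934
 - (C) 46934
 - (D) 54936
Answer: B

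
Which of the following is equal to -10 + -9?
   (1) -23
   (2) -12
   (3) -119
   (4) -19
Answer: 4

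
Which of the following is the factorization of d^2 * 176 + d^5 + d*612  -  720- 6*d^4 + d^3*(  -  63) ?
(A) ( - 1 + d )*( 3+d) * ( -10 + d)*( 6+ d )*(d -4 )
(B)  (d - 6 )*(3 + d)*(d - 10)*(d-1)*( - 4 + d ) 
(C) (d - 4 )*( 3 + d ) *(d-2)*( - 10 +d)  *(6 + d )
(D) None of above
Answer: A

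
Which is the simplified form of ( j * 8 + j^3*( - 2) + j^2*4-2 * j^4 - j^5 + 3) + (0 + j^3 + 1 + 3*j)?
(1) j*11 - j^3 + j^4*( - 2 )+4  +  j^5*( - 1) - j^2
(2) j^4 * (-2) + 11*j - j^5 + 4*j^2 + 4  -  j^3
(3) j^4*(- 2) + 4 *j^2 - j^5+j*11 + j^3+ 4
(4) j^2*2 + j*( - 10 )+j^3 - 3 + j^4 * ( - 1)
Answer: 2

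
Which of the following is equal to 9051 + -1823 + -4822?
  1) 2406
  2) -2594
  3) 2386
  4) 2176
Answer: 1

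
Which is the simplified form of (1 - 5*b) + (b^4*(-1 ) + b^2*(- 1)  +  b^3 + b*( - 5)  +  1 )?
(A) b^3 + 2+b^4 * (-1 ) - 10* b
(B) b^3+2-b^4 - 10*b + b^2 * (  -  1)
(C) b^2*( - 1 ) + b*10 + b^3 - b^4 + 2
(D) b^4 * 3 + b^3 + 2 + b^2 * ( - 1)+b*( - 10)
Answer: B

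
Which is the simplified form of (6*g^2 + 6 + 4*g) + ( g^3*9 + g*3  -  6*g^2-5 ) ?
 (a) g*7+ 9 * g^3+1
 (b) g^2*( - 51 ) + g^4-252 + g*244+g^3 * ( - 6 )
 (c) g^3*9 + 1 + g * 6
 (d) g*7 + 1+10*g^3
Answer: a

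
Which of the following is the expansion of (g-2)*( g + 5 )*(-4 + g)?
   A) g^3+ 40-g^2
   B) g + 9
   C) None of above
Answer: C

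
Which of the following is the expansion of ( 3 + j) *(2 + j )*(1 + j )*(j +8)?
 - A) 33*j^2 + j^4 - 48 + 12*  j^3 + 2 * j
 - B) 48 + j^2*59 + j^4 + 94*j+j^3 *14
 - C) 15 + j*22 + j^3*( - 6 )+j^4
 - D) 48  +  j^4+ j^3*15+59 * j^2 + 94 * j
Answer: B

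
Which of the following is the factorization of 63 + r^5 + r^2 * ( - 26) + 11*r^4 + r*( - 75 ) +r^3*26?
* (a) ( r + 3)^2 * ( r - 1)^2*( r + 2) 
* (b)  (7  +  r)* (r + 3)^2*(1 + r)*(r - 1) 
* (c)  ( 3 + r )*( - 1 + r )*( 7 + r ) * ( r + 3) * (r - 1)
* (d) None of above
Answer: c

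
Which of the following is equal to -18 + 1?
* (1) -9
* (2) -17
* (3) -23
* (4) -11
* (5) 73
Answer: 2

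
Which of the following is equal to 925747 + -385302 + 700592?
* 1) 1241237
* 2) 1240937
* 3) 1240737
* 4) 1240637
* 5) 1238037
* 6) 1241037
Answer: 6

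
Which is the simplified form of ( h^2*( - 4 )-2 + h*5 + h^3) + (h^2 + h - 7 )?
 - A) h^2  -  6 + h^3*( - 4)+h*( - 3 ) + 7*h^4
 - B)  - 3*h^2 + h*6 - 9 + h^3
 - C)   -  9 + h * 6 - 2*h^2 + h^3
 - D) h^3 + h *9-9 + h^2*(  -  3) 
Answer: B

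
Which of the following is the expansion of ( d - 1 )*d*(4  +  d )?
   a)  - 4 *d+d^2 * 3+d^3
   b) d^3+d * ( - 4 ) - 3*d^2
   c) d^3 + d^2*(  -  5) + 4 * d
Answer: a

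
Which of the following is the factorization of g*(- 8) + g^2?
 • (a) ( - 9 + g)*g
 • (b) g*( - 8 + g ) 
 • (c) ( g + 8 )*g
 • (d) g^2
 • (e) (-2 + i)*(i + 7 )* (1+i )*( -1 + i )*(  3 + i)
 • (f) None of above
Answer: b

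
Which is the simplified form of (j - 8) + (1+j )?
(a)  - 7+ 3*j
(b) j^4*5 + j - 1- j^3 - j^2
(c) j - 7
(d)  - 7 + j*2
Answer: d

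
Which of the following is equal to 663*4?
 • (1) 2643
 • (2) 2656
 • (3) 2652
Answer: 3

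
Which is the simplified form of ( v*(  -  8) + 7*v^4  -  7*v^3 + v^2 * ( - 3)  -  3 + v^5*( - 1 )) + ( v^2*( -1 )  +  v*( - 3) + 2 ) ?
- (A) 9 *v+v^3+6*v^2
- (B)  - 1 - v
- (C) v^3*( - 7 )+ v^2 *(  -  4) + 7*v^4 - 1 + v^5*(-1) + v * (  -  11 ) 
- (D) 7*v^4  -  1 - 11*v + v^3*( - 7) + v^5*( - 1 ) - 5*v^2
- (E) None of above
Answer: C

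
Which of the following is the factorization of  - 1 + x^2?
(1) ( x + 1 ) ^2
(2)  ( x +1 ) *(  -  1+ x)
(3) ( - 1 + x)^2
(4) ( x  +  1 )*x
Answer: 2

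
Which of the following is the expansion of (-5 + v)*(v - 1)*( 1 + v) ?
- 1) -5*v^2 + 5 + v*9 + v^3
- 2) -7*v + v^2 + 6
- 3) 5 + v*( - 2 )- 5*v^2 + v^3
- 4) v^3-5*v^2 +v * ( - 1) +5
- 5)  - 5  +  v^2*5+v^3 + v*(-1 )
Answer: 4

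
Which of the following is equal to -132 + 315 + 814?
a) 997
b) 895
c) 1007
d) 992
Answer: a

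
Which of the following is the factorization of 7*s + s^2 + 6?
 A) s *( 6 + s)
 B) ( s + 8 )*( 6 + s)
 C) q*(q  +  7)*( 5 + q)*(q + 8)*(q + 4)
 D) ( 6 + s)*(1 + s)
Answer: D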